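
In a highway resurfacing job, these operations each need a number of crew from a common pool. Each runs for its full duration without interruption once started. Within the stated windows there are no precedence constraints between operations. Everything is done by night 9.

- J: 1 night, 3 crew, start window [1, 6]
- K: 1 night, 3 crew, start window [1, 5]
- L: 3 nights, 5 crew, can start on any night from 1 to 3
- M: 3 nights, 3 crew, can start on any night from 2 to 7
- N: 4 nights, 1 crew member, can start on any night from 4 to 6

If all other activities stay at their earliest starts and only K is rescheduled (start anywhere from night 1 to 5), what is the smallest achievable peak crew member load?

8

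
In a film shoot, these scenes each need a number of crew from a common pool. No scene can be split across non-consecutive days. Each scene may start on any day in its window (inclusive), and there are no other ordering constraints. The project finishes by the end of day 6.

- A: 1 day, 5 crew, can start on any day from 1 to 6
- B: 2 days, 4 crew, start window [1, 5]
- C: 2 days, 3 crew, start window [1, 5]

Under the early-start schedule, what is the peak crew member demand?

12

Early-start schedule: A@1, B@1, C@1.
Load per day: day 1: 12, day 2: 7, day 3: 0, day 4: 0, day 5: 0, day 6: 0.
Peak is 12.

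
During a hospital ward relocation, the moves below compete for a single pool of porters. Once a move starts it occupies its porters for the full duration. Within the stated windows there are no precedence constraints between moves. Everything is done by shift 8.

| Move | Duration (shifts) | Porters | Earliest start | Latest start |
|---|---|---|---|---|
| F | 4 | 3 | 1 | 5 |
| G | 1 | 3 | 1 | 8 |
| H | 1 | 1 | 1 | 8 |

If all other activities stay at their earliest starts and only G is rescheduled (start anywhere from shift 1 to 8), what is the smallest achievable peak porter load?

4

G@1: s1:7  s2:3  s3:3  s4:3  s5:0  s6:0  s7:0  s8:0 → peak 7
G@2: s1:4  s2:6  s3:3  s4:3  s5:0  s6:0  s7:0  s8:0 → peak 6
G@3: s1:4  s2:3  s3:6  s4:3  s5:0  s6:0  s7:0  s8:0 → peak 6
G@4: s1:4  s2:3  s3:3  s4:6  s5:0  s6:0  s7:0  s8:0 → peak 6
G@5: s1:4  s2:3  s3:3  s4:3  s5:3  s6:0  s7:0  s8:0 → peak 4
G@6: s1:4  s2:3  s3:3  s4:3  s5:0  s6:3  s7:0  s8:0 → peak 4
G@7: s1:4  s2:3  s3:3  s4:3  s5:0  s6:0  s7:3  s8:0 → peak 4
G@8: s1:4  s2:3  s3:3  s4:3  s5:0  s6:0  s7:0  s8:3 → peak 4
Best is G@5, peak 4.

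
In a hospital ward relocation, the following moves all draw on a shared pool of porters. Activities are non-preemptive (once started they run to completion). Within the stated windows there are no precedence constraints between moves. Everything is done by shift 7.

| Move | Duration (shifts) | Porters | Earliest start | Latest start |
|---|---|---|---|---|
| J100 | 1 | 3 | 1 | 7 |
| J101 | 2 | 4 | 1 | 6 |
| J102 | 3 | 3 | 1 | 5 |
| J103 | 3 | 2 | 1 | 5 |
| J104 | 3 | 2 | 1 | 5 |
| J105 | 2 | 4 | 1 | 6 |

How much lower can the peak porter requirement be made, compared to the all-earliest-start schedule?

12

Early-start peak: s1:18  s2:15  s3:7  s4:0  s5:0  s6:0  s7:0 ⇒ 18.
Leveled (J100@1, J101@4, J102@1, J103@2, J104@5, J105@6): s1:6  s2:5  s3:5  s4:6  s5:6  s6:6  s7:6 ⇒ 6.
Reduction 18 − 6 = 12.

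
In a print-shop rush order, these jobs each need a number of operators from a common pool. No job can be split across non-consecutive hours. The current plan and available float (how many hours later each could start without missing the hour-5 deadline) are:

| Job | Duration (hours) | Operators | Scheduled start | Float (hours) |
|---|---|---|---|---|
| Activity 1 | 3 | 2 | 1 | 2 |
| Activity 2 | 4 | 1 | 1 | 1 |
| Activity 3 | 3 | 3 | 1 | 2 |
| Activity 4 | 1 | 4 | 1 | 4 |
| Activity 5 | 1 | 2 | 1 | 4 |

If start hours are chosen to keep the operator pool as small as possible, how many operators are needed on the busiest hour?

Early-start (Activity 1@1, Activity 2@1, Activity 3@1, Activity 4@1, Activity 5@1) gives peak 12: h1:12  h2:6  h3:6  h4:1  h5:0.
Shift Activity 4→4, Activity 5→5.
Schedule Activity 1@1, Activity 2@1, Activity 3@1, Activity 4@4, Activity 5@5: h1:6  h2:6  h3:6  h4:5  h5:2 — peak 6.

6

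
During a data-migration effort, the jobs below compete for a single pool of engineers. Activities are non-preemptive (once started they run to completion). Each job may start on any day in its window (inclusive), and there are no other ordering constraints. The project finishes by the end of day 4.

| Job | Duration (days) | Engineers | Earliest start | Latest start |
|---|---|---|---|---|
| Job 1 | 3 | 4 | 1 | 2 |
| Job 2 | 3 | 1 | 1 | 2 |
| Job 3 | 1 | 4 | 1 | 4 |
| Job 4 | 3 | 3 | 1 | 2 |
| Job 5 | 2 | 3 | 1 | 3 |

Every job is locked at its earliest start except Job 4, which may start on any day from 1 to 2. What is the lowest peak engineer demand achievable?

12

Job 4@1: d1:15  d2:11  d3:8  d4:0 → peak 15
Job 4@2: d1:12  d2:11  d3:8  d4:3 → peak 12
Best is Job 4@2, peak 12.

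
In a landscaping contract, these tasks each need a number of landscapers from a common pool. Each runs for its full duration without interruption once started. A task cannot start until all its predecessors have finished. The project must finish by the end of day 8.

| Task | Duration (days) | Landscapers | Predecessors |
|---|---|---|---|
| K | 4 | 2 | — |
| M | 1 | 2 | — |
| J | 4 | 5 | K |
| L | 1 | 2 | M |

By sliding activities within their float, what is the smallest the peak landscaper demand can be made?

5

Schedule K@1, M@1, J@5, L@2: d1:4  d2:4  d3:2  d4:2  d5:5  d6:5  d7:5  d8:5 — peak 5.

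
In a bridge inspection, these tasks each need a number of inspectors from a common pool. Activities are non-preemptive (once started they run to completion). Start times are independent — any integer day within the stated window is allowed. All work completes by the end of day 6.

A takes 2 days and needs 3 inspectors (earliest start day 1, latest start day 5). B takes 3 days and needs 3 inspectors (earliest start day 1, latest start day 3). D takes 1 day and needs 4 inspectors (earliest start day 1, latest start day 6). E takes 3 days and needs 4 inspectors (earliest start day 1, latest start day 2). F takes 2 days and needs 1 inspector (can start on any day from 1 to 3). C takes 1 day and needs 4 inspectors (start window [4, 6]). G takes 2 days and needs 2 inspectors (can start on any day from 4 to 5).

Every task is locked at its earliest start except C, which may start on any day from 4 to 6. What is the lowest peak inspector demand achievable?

15

C@4: d1:15  d2:11  d3:7  d4:6  d5:2  d6:0 → peak 15
C@5: d1:15  d2:11  d3:7  d4:2  d5:6  d6:0 → peak 15
C@6: d1:15  d2:11  d3:7  d4:2  d5:2  d6:4 → peak 15
Best is C@4, peak 15.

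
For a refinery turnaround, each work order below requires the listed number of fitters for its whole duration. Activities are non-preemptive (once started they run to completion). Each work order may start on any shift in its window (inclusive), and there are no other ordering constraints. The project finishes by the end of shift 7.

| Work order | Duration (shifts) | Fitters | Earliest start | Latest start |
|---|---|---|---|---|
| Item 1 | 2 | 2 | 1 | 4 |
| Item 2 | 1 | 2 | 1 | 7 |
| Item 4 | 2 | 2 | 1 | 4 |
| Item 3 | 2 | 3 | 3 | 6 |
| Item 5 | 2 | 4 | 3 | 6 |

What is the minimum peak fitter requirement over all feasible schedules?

4

Early-start (Item 1@1, Item 2@1, Item 4@1, Item 3@3, Item 5@3) gives peak 7: s1:6  s2:4  s3:7  s4:7  s5:0  s6:0  s7:0.
Shift Item 4→2, Item 3→4, Item 5→6.
Schedule Item 1@1, Item 2@1, Item 4@2, Item 3@4, Item 5@6: s1:4  s2:4  s3:2  s4:3  s5:3  s6:4  s7:4 — peak 4.
Total fitter-shifts = 24 over 7 shifts ⇒ peak ≥ ⌈24/7⌉ = 4, so 4 is optimal.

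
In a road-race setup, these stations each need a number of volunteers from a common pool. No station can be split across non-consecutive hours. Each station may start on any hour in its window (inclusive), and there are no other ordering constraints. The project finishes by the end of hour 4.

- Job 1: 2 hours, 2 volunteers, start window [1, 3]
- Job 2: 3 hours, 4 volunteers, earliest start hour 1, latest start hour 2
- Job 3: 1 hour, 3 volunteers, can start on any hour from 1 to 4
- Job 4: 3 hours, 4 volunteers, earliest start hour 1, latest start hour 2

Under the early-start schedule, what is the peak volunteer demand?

13

Early-start schedule: Job 1@1, Job 2@1, Job 3@1, Job 4@1.
Load per hour: hour 1: 13, hour 2: 10, hour 3: 8, hour 4: 0.
Peak is 13.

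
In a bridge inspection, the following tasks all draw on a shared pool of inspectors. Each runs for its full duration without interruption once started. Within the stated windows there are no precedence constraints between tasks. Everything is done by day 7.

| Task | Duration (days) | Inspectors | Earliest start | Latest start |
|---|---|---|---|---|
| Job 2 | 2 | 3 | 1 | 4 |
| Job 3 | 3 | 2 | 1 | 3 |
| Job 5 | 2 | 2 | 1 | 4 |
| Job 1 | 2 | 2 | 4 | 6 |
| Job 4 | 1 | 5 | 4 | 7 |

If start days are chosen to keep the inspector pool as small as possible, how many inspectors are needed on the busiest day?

Early-start (Job 2@1, Job 3@1, Job 5@1, Job 1@4, Job 4@4) gives peak 7: d1:7  d2:7  d3:2  d4:7  d5:2  d6:0  d7:0.
Shift Job 5→3, Job 4→6.
Schedule Job 2@1, Job 3@1, Job 5@3, Job 1@4, Job 4@6: d1:5  d2:5  d3:4  d4:4  d5:2  d6:5  d7:0 — peak 5.

5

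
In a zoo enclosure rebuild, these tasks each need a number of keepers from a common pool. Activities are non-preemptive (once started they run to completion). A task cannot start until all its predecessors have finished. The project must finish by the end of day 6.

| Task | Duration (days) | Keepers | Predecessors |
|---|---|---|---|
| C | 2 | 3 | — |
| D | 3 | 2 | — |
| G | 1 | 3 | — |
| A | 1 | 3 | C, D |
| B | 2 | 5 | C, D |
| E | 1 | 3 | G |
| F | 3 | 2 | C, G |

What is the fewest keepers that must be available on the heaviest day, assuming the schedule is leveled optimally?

8

Early-start (C@1, D@1, G@1, A@4, B@4, E@2, F@3) gives peak 10: d1:8  d2:8  d3:4  d4:10  d5:7  d6:0.
Shift B→5.
Schedule C@1, D@1, G@1, A@4, B@5, E@2, F@3: d1:8  d2:8  d3:4  d4:5  d5:7  d6:5 — peak 8.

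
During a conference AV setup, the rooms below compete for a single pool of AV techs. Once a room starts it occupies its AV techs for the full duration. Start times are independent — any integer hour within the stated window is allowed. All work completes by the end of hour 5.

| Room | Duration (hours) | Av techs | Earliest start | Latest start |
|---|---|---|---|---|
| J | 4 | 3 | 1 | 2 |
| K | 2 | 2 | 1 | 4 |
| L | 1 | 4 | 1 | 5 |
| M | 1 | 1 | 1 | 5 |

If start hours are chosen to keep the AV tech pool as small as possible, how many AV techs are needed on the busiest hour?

5

Early-start (J@1, K@1, L@1, M@1) gives peak 10: h1:10  h2:5  h3:3  h4:3  h5:0.
Shift L→5, M→3.
Schedule J@1, K@1, L@5, M@3: h1:5  h2:5  h3:4  h4:3  h5:4 — peak 5.
Total AV tech-hours = 21 over 5 hours ⇒ peak ≥ ⌈21/5⌉ = 5, so 5 is optimal.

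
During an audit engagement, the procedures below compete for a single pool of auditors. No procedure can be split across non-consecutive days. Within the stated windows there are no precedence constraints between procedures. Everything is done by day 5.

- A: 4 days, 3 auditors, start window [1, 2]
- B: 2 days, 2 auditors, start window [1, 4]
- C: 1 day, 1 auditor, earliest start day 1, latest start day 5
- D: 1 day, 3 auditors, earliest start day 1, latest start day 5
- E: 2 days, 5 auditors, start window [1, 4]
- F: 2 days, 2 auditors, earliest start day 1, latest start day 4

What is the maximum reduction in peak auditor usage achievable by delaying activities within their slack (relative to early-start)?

8

Early-start peak: d1:16  d2:12  d3:3  d4:3  d5:0 ⇒ 16.
Leveled (A@1, B@1, C@1, D@3, E@4, F@1): d1:8  d2:7  d3:6  d4:8  d5:5 ⇒ 8.
Reduction 16 − 8 = 8.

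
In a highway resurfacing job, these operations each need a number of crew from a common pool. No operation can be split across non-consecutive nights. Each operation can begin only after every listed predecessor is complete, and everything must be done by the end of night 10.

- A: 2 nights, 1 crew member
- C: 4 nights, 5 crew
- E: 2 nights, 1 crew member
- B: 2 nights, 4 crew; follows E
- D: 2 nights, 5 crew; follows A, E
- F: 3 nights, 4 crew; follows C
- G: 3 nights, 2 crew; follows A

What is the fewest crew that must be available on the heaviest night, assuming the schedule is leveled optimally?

8

Early-start (A@1, C@1, E@1, B@3, D@3, F@5, G@3) gives peak 16: n1:7  n2:7  n3:16  n4:16  n5:6  n6:4  n7:4  n8:0  n9:0  n10:0.
Shift B→5, D→8, G→7.
Schedule A@1, C@1, E@1, B@5, D@8, F@5, G@7: n1:7  n2:7  n3:5  n4:5  n5:8  n6:8  n7:6  n8:7  n9:7  n10:0 — peak 8.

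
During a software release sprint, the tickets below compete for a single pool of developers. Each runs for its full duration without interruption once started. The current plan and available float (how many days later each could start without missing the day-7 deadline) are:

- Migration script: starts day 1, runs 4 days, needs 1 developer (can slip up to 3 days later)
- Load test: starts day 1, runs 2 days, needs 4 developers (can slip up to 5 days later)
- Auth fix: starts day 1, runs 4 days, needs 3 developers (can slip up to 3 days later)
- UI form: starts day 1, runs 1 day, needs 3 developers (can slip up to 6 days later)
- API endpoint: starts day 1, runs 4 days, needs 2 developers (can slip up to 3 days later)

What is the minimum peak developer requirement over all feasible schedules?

Early-start (Migration script@1, Load test@1, Auth fix@1, UI form@1, API endpoint@1) gives peak 13: d1:13  d2:10  d3:6  d4:6  d5:0  d6:0  d7:0.
Shift Auth fix→3, UI form→7, API endpoint→3.
Schedule Migration script@1, Load test@1, Auth fix@3, UI form@7, API endpoint@3: d1:5  d2:5  d3:6  d4:6  d5:5  d6:5  d7:3 — peak 6.

6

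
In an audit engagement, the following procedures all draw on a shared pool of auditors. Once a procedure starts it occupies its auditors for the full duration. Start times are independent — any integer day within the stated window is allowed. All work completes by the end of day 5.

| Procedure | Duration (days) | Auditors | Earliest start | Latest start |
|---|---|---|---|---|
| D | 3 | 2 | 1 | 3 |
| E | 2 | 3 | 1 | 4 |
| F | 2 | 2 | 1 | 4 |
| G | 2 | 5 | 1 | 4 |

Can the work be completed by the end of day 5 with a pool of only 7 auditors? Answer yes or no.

yes

Schedule D@1, E@1, F@1, G@3: d1:7  d2:7  d3:7  d4:5  d5:0 — peak 7 ≤ 7.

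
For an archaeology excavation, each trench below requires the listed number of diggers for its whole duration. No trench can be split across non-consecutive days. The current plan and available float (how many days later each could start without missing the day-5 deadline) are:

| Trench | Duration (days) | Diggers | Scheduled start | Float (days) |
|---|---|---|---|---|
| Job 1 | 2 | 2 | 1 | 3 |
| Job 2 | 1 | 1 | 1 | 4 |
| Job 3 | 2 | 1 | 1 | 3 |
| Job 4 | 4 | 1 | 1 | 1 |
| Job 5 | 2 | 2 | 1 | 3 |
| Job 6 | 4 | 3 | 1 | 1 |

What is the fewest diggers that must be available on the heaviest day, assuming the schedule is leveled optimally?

7

Early-start (Job 1@1, Job 2@1, Job 3@1, Job 4@1, Job 5@1, Job 6@1) gives peak 10: d1:10  d2:9  d3:4  d4:4  d5:0.
Shift Job 5→3, Job 6→2.
Schedule Job 1@1, Job 2@1, Job 3@1, Job 4@1, Job 5@3, Job 6@2: d1:5  d2:7  d3:6  d4:6  d5:3 — peak 7.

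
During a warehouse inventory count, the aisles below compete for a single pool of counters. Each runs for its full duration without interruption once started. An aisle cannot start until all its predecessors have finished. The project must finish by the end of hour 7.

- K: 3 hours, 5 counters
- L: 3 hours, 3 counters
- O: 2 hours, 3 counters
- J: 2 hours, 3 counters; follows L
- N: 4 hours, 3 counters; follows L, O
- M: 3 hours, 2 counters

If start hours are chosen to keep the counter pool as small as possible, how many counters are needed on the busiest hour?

10

Early-start (K@1, L@1, O@1, J@4, N@4, M@1) gives peak 13: h1:13  h2:13  h3:10  h4:6  h5:6  h6:3  h7:3.
Shift K→3, J→6.
Schedule K@3, L@1, O@1, J@6, N@4, M@1: h1:8  h2:8  h3:10  h4:8  h5:8  h6:6  h7:6 — peak 10.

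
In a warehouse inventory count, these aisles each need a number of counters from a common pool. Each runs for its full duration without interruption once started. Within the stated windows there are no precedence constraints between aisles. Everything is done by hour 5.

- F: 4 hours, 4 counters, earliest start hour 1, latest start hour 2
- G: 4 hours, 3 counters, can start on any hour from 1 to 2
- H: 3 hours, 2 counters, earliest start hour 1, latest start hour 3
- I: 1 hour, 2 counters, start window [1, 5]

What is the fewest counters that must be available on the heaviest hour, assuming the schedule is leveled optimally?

9

Early-start (F@1, G@1, H@1, I@1) gives peak 11: h1:11  h2:9  h3:9  h4:7  h5:0.
Shift I→4.
Schedule F@1, G@1, H@1, I@4: h1:9  h2:9  h3:9  h4:9  h5:0 — peak 9.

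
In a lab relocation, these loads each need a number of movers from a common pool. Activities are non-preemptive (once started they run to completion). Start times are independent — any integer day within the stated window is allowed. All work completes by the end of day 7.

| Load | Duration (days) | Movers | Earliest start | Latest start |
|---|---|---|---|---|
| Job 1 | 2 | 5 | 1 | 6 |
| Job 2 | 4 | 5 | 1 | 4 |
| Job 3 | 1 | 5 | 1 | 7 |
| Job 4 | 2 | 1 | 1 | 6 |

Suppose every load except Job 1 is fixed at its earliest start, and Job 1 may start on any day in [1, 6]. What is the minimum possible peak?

11

Job 1@1: d1:16  d2:11  d3:5  d4:5  d5:0  d6:0  d7:0 → peak 16
Job 1@2: d1:11  d2:11  d3:10  d4:5  d5:0  d6:0  d7:0 → peak 11
Job 1@3: d1:11  d2:6  d3:10  d4:10  d5:0  d6:0  d7:0 → peak 11
Job 1@4: d1:11  d2:6  d3:5  d4:10  d5:5  d6:0  d7:0 → peak 11
Job 1@5: d1:11  d2:6  d3:5  d4:5  d5:5  d6:5  d7:0 → peak 11
Job 1@6: d1:11  d2:6  d3:5  d4:5  d5:0  d6:5  d7:5 → peak 11
Best is Job 1@2, peak 11.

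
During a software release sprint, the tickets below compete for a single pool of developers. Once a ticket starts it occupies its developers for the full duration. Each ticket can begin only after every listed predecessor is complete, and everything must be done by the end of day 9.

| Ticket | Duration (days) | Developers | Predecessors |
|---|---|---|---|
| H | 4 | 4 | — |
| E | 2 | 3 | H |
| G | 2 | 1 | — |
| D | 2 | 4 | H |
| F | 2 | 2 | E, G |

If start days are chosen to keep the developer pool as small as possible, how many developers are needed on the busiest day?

Early-start (H@1, E@5, G@1, D@5, F@7) gives peak 7: d1:5  d2:5  d3:4  d4:4  d5:7  d6:7  d7:2  d8:2  d9:0.
Shift D→7.
Schedule H@1, E@5, G@1, D@7, F@7: d1:5  d2:5  d3:4  d4:4  d5:3  d6:3  d7:6  d8:6  d9:0 — peak 6.

6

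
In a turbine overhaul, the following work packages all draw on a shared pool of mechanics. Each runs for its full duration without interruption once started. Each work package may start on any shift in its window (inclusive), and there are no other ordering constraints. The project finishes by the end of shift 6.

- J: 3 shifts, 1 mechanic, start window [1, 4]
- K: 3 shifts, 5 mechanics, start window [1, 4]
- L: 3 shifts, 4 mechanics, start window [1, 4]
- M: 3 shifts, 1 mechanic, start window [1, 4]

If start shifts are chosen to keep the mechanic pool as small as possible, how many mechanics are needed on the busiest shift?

Early-start (J@1, K@1, L@1, M@1) gives peak 11: s1:11  s2:11  s3:11  s4:0  s5:0  s6:0.
Shift L→4, M→4.
Schedule J@1, K@1, L@4, M@4: s1:6  s2:6  s3:6  s4:5  s5:5  s6:5 — peak 6.
Total mechanic-shifts = 33 over 6 shifts ⇒ peak ≥ ⌈33/6⌉ = 6, so 6 is optimal.

6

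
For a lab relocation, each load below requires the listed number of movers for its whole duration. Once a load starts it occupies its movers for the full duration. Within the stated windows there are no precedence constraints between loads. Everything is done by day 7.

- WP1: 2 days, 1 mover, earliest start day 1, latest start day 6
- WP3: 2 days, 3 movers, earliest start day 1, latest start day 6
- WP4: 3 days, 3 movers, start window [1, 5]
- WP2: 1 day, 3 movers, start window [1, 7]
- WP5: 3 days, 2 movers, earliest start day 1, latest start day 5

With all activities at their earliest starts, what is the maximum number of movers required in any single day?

12

Early-start schedule: WP1@1, WP3@1, WP4@1, WP2@1, WP5@1.
Load per day: day 1: 12, day 2: 9, day 3: 5, day 4: 0, day 5: 0, day 6: 0, day 7: 0.
Peak is 12.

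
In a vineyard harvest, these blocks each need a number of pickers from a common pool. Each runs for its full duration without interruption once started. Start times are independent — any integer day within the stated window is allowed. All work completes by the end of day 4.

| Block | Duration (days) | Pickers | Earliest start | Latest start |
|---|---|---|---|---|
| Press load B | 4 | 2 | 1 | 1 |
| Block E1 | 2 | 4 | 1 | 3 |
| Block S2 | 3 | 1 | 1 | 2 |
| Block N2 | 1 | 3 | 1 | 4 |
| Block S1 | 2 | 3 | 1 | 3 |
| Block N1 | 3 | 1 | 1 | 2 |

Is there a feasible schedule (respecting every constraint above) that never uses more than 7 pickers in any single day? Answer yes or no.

Total picker-days = 31; over 4 days the average is 31/4 > 7, so some day must exceed 7.

no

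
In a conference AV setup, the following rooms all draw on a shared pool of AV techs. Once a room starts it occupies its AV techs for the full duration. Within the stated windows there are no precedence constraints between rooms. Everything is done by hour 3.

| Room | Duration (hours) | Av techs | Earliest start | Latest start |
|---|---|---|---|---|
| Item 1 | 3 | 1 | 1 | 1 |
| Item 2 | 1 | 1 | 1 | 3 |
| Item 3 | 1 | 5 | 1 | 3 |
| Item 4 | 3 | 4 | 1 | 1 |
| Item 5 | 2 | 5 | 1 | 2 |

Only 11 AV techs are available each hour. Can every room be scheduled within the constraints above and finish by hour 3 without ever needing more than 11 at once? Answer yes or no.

yes

Schedule Item 1@1, Item 2@1, Item 3@1, Item 4@1, Item 5@2: h1:11  h2:10  h3:10 — peak 11 ≤ 11.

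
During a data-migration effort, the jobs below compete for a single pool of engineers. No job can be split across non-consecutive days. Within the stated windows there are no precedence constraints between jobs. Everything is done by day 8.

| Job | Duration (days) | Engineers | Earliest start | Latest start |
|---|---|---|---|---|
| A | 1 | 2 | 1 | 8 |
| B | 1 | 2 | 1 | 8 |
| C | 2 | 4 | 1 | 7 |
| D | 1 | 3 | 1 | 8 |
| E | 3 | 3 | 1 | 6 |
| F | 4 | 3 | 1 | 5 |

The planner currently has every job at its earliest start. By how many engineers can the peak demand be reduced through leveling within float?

11

Early-start peak: d1:17  d2:10  d3:6  d4:3  d5:0  d6:0  d7:0  d8:0 ⇒ 17.
Leveled (A@1, B@1, C@2, D@4, E@4, F@5): d1:4  d2:4  d3:4  d4:6  d5:6  d6:6  d7:3  d8:3 ⇒ 6.
Reduction 17 − 6 = 11.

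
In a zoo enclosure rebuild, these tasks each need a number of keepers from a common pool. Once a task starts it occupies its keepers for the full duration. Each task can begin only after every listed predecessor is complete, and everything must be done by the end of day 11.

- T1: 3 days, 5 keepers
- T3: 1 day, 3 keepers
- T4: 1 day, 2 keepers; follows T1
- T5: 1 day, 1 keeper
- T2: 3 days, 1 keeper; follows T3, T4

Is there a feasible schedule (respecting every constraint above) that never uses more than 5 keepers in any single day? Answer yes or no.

Schedule T1@1, T3@4, T4@4, T5@5, T2@5: d1:5  d2:5  d3:5  d4:5  d5:2  d6:1  d7:1  d8:0  d9:0  d10:0  d11:0 — peak 5 ≤ 5.

yes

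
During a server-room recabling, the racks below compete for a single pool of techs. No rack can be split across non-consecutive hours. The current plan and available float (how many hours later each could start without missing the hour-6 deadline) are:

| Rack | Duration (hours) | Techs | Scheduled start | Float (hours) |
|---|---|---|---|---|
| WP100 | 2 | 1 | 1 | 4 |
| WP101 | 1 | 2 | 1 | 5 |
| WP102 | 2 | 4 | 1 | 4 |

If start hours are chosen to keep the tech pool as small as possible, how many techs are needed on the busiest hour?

Early-start (WP100@1, WP101@1, WP102@1) gives peak 7: h1:7  h2:5  h3:0  h4:0  h5:0  h6:0.
Shift WP102→3.
Schedule WP100@1, WP101@1, WP102@3: h1:3  h2:1  h3:4  h4:4  h5:0  h6:0 — peak 4.

4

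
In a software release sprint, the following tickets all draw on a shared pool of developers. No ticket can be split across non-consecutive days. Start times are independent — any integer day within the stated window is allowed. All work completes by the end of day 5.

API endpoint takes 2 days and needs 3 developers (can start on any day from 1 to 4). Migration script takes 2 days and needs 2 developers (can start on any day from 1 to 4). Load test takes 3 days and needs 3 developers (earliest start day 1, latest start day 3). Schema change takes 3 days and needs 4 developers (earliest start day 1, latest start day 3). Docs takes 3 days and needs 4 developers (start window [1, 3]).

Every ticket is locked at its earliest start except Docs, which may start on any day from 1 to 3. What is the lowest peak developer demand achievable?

Docs@1: d1:16  d2:16  d3:11  d4:0  d5:0 → peak 16
Docs@2: d1:12  d2:16  d3:11  d4:4  d5:0 → peak 16
Docs@3: d1:12  d2:12  d3:11  d4:4  d5:4 → peak 12
Best is Docs@3, peak 12.

12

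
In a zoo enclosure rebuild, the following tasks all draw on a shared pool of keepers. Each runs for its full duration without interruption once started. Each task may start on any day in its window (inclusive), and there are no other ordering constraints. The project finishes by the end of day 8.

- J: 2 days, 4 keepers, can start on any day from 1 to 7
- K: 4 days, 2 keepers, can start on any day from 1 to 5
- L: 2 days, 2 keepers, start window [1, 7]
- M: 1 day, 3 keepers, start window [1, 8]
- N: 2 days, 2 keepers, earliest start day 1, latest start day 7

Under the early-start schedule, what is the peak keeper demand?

13

Early-start schedule: J@1, K@1, L@1, M@1, N@1.
Load per day: day 1: 13, day 2: 10, day 3: 2, day 4: 2, day 5: 0, day 6: 0, day 7: 0, day 8: 0.
Peak is 13.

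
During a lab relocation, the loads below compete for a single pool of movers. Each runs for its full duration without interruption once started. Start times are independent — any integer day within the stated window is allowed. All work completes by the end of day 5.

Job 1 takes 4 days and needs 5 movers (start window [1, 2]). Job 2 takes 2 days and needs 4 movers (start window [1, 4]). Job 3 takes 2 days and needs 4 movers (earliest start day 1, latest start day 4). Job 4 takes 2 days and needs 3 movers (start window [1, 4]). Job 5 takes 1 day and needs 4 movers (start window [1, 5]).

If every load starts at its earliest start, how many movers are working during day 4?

At early start, day 4 has: Job 1.
Demand: 5 = 5.

5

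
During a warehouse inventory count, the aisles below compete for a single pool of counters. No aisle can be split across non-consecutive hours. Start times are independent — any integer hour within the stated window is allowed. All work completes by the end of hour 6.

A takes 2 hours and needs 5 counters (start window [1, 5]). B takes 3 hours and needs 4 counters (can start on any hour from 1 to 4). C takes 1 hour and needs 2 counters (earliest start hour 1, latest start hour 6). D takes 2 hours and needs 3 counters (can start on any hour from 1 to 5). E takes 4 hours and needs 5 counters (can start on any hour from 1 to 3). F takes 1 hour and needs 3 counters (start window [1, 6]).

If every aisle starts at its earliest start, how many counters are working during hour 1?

At early start, hour 1 has: A, B, C, D, E, F.
Demand: 5 + 4 + 2 + 3 + 5 + 3 = 22.

22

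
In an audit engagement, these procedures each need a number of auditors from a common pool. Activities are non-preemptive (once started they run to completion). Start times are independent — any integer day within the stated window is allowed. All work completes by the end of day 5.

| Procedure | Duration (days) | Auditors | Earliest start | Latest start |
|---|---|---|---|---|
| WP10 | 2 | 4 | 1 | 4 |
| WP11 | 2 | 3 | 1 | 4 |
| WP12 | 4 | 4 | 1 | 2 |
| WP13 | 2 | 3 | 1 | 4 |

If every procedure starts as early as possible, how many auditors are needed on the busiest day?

Early-start schedule: WP10@1, WP11@1, WP12@1, WP13@1.
Load per day: day 1: 14, day 2: 14, day 3: 4, day 4: 4, day 5: 0.
Peak is 14.

14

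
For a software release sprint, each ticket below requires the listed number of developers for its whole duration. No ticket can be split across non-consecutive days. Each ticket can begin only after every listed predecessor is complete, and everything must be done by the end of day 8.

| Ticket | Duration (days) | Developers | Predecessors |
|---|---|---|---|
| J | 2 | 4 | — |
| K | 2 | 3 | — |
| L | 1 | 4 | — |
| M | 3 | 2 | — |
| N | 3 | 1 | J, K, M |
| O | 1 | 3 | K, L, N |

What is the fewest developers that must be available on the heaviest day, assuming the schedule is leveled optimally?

6

Early-start (J@1, K@1, L@1, M@1, N@4, O@7) gives peak 13: d1:13  d2:9  d3:2  d4:1  d5:1  d6:1  d7:3  d8:0.
Shift K→3, L→5, N→5, O→8.
Schedule J@1, K@3, L@5, M@1, N@5, O@8: d1:6  d2:6  d3:5  d4:3  d5:5  d6:1  d7:1  d8:3 — peak 6.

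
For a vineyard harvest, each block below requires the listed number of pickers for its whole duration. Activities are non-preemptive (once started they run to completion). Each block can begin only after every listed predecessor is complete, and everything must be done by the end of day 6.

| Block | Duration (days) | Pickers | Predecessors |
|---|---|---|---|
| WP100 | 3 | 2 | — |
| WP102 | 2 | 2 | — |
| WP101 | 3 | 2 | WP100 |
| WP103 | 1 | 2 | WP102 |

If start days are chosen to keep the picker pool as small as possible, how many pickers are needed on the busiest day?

Schedule WP100@1, WP102@1, WP101@4, WP103@3: d1:4  d2:4  d3:4  d4:2  d5:2  d6:2 — peak 4.
No arrangement of the 10 feasible schedules does better.

4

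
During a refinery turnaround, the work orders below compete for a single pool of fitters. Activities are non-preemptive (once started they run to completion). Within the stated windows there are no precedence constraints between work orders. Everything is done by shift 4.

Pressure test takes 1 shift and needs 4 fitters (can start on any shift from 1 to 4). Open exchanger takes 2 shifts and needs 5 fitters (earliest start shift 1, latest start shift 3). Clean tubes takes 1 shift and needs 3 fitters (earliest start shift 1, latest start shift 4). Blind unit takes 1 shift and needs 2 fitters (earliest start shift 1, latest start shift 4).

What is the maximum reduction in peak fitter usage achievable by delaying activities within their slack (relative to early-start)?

Early-start peak: s1:14  s2:5  s3:0  s4:0 ⇒ 14.
Leveled (Pressure test@1, Open exchanger@2, Clean tubes@4, Blind unit@4): s1:4  s2:5  s3:5  s4:5 ⇒ 5.
Reduction 14 − 5 = 9.

9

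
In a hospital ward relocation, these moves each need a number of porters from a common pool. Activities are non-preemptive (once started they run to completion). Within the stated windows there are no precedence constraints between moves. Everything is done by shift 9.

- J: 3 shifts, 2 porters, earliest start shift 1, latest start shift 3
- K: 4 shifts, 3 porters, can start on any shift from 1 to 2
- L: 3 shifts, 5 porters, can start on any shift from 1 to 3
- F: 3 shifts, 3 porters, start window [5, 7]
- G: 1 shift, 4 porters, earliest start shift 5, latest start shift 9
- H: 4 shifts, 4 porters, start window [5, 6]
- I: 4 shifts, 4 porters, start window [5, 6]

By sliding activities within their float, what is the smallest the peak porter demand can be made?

11

Early-start (J@1, K@1, L@1, F@5, G@5, H@5, I@5) gives peak 15: s1:10  s2:10  s3:10  s4:3  s5:15  s6:11  s7:11  s8:8  s9:0.
Shift I→6.
Schedule J@1, K@1, L@1, F@5, G@5, H@5, I@6: s1:10  s2:10  s3:10  s4:3  s5:11  s6:11  s7:11  s8:8  s9:4 — peak 11.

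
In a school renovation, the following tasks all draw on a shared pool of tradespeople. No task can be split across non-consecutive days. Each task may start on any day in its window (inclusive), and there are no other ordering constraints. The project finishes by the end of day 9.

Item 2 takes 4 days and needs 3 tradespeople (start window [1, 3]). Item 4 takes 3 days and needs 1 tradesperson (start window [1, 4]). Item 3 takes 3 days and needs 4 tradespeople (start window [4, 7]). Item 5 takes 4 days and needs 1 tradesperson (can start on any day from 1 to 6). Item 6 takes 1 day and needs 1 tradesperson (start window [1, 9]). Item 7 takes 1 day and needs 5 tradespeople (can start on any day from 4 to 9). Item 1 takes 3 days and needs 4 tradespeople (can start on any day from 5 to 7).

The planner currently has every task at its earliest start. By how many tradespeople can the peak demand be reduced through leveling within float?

5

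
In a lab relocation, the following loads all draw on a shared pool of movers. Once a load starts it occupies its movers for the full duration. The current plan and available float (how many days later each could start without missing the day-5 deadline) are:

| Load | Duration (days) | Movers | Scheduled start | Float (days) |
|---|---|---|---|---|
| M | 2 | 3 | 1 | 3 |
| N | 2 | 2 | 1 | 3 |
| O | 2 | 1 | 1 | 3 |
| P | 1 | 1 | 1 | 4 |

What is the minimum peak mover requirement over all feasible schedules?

3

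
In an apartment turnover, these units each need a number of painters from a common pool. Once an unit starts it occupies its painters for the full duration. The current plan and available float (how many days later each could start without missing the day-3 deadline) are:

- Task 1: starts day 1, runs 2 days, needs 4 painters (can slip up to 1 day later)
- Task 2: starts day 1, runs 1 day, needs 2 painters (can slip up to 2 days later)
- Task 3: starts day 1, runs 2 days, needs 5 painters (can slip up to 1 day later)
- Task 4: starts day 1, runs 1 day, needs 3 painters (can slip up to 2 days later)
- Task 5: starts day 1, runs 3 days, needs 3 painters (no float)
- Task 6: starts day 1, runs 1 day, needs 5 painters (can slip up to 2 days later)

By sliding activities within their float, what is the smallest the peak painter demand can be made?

Early-start (Task 1@1, Task 2@1, Task 3@1, Task 4@1, Task 5@1, Task 6@1) gives peak 22: d1:22  d2:12  d3:3.
Shift Task 3→2, Task 6→3.
Schedule Task 1@1, Task 2@1, Task 3@2, Task 4@1, Task 5@1, Task 6@3: d1:12  d2:12  d3:13 — peak 13.
Total painter-days = 37 over 3 days ⇒ peak ≥ ⌈37/3⌉ = 13, so 13 is optimal.

13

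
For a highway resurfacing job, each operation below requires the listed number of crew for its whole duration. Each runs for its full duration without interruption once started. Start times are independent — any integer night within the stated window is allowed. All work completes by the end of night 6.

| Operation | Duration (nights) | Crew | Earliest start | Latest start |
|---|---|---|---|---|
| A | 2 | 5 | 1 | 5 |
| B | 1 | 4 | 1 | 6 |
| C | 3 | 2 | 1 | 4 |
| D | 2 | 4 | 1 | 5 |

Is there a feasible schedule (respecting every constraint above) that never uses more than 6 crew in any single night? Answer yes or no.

yes

Schedule A@1, B@3, C@3, D@4: n1:5  n2:5  n3:6  n4:6  n5:6  n6:0 — peak 6 ≤ 6.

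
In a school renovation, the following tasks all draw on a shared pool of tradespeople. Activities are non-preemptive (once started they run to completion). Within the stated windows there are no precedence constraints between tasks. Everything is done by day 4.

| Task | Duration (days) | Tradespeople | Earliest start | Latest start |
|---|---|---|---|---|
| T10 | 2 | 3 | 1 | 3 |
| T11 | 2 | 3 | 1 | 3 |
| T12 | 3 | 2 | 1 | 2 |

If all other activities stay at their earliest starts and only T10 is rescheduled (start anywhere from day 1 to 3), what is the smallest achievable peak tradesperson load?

5

T10@1: d1:8  d2:8  d3:2  d4:0 → peak 8
T10@2: d1:5  d2:8  d3:5  d4:0 → peak 8
T10@3: d1:5  d2:5  d3:5  d4:3 → peak 5
Best is T10@3, peak 5.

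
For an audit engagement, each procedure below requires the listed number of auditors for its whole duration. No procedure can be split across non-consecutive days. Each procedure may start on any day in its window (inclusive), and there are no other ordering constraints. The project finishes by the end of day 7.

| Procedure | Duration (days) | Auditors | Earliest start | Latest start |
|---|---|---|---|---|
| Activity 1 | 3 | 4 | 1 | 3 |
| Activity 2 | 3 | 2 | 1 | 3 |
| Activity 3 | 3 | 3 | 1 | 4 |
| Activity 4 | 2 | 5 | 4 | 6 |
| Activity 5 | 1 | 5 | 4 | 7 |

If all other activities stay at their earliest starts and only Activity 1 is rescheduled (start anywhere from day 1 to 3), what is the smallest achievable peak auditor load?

Activity 1@1: d1:9  d2:9  d3:9  d4:10  d5:5  d6:0  d7:0 → peak 10
Activity 1@2: d1:5  d2:9  d3:9  d4:14  d5:5  d6:0  d7:0 → peak 14
Activity 1@3: d1:5  d2:5  d3:9  d4:14  d5:9  d6:0  d7:0 → peak 14
Best is Activity 1@1, peak 10.

10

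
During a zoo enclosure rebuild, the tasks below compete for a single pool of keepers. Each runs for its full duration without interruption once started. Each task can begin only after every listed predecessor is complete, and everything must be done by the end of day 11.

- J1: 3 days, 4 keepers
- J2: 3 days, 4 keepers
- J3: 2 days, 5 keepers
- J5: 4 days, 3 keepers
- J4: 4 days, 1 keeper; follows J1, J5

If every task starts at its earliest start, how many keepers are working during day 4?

At early start, day 4 has: J5.
Demand: 3 = 3.

3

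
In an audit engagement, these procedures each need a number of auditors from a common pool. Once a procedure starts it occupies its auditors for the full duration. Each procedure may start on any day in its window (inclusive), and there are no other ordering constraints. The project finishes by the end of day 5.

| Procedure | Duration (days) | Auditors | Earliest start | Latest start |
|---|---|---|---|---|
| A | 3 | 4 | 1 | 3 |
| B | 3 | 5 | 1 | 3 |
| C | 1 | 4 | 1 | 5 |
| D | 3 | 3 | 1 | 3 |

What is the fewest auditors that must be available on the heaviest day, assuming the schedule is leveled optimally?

12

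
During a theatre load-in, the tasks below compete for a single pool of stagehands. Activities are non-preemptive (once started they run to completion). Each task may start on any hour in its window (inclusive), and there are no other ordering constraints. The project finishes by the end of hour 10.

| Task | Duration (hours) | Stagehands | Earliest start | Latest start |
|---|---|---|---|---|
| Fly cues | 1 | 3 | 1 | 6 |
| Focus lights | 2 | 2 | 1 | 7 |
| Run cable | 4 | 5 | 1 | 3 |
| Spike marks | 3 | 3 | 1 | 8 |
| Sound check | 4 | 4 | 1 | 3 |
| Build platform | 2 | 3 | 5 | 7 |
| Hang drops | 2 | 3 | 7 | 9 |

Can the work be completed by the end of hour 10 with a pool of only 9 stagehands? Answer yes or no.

yes

Schedule Fly cues@1, Focus lights@1, Run cable@2, Spike marks@6, Sound check@3, Build platform@7, Hang drops@7: h1:5  h2:7  h3:9  h4:9  h5:9  h6:7  h7:9  h8:9  h9:0  h10:0 — peak 9 ≤ 9.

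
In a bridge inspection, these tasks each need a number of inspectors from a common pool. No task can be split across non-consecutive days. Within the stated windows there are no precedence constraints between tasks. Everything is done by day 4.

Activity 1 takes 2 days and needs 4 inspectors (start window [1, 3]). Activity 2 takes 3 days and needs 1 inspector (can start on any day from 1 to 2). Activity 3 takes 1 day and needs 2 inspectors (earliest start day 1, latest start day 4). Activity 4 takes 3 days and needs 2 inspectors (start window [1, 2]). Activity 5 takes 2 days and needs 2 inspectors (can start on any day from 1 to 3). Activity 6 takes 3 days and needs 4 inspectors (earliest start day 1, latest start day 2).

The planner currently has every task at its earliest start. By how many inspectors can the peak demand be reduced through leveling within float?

Early-start peak: d1:15  d2:13  d3:7  d4:0 ⇒ 15.
Leveled (Activity 1@1, Activity 2@1, Activity 3@1, Activity 4@1, Activity 5@3, Activity 6@2): d1:9  d2:11  d3:9  d4:6 ⇒ 11.
Reduction 15 − 11 = 4.

4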